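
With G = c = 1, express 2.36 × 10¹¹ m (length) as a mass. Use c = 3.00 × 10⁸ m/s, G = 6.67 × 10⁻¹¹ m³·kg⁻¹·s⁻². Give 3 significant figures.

3.18 × 10³⁸ kg

Length → mass via c²/G.
2.36 × 10¹¹ m × (c²/G) = 3.18 × 10³⁸ kg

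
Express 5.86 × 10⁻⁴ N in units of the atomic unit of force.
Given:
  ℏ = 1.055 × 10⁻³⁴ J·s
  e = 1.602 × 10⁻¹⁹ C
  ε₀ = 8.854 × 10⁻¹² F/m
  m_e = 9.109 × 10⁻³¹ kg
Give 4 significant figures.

7.129 × 10³

atomic unit of force: F_au = E_h/a₀ = m_e²e⁶/((4πε₀)³ℏ⁴) = 8.220 × 10⁻⁸ N.
5.86 × 10⁻⁴ / 8.220 × 10⁻⁸ = 7.129 × 10³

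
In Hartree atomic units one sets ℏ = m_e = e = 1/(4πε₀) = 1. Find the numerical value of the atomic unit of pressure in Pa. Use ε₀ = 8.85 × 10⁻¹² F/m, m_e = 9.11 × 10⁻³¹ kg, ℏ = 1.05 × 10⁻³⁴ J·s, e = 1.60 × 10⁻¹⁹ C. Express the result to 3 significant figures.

3.01 × 10¹³ Pa

P_au = E_h/a₀³ = m_e⁴e¹⁰/((4πε₀)⁵ℏ⁸)
E_h = 4.38 × 10⁻¹⁸ J
a₀ = 5.26 × 10⁻¹¹ m
E_h/a₀³ = 3.01 × 10¹³ Pa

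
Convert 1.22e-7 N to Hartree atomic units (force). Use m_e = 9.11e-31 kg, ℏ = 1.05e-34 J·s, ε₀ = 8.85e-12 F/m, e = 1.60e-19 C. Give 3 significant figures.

1.46

atomic unit of force: F_au = E_h/a₀ = m_e²e⁶/((4πε₀)³ℏ⁴) = 8.33e-8 N.
1.22e-7 / 8.33e-8 = 1.46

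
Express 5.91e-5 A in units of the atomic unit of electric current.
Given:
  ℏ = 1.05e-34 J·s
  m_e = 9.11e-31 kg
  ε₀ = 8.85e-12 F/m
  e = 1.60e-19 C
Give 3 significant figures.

8.86e-3

atomic unit of electric current: I_au = e E_h/ℏ = m_e e⁵/((4πε₀)²ℏ³) = 6.67e-3 A.
5.91e-5 / 6.67e-3 = 8.86e-3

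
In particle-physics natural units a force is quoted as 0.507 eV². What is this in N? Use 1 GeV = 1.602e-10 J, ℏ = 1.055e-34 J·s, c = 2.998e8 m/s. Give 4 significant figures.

Force is [E]/[L] = [E]²/(ℏc); restore (ℏc)⁻¹.
1 GeV² → 1/(ℏc) × (1 GeV in J)² = 8.114e5 N.
Convert the energy scale: 0.507 eV² = 5.07e-19 GeV².
Result: 5.07e-19 × 8.114e5 = 4.114e-13 N.

4.114e-13 N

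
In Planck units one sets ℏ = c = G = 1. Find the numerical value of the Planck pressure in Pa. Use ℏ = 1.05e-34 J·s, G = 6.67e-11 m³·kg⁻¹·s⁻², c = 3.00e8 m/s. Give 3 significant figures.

4.68e113 Pa

p_P = c⁷/(ℏG²)
  = 2.19e59 / 4.67e-55
  = 4.68e113 Pa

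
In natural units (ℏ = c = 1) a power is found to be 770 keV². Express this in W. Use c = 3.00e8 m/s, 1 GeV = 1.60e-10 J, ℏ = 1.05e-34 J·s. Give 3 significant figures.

1.88e5 W

Power is [E]/[T] = [E]²/ℏ.
1 GeV² → 1/ℏ × (1 GeV in J)² = 2.44e14 W.
Convert the energy scale: 770 keV² = 7.70e-10 GeV².
Result: 7.70e-10 × 2.44e14 = 1.88e5 W.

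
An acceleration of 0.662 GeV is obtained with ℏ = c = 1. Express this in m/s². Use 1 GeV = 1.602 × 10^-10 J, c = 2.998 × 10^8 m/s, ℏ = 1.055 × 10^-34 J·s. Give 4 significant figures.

3.014 × 10^32 m/s²

Acceleration is [L]/[T]² = c·[E]/ℏ.
1 GeV → c/ℏ × (1 GeV in J) = 4.552 × 10^32 m/s².
Result: 0.662 × 4.552 × 10^32 = 3.014 × 10^32 m/s².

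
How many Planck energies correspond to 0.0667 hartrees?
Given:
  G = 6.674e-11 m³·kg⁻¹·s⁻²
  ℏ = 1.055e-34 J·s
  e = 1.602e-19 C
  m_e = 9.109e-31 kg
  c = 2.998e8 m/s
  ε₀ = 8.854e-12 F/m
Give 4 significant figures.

1.484e-28

hartree: E_h = m_e e⁴/(4πε₀ℏ)² = 4.354e-18 J
Planck energy: E_P = √(ℏc⁵/G) = 1.957e9 J
0.0667 × 4.354e-18 / 1.957e9 = 1.484e-28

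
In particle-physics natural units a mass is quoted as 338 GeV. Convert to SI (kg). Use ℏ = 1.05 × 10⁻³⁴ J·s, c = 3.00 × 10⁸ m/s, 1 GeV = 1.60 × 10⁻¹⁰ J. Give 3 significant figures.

6.01 × 10⁻²⁵ kg

Mass is [E]/c²; divide by c².
1 GeV → 1/c² × (1 GeV in J) = 1.78 × 10⁻²⁷ kg.
Result: 338 × 1.78 × 10⁻²⁷ = 6.01 × 10⁻²⁵ kg.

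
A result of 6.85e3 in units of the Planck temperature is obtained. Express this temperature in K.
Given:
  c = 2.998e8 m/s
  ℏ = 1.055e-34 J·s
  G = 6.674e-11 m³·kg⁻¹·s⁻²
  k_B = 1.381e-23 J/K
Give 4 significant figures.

One Planck temperature: T_P = √(ℏc⁵/G) / k_B = 1.417e32 K.
6.85e3 × 1.417e32 K = 9.705e35 K

9.705e35 K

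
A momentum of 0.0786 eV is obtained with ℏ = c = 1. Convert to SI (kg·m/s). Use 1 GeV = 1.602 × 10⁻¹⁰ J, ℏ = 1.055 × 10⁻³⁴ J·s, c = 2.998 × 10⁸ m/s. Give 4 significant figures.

4.200 × 10⁻²⁹ kg·m/s

Momentum is [E]/c; divide by c.
1 GeV → 1/c × (1 GeV in J) = 5.344 × 10⁻¹⁹ kg·m/s.
Convert the energy scale: 0.0786 eV = 7.86 × 10⁻¹¹ GeV.
Result: 7.86 × 10⁻¹¹ × 5.344 × 10⁻¹⁹ = 4.200 × 10⁻²⁹ kg·m/s.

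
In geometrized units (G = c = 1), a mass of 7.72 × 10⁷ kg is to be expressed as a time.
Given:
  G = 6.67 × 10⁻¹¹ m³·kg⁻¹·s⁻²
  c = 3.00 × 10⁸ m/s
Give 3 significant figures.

1.91 × 10⁻²⁸ s

Mass → time via G/c³.
7.72 × 10⁷ kg × (G/c³) = 1.91 × 10⁻²⁸ s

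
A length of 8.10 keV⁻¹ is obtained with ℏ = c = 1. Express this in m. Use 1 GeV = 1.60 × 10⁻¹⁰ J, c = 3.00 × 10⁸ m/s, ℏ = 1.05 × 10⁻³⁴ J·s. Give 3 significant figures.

A length is [E]⁻¹ in ℏ=c=1; restore one factor of ℏc.
1 GeV⁻¹ → ℏc × (1 GeV in J)⁻¹ = 1.97 × 10⁻¹⁶ m.
Convert the energy scale: 8.10 keV⁻¹ = 8.10 × 10⁶ GeV⁻¹.
Result: 8.10 × 10⁶ × 1.97 × 10⁻¹⁶ = 1.59 × 10⁻⁹ m.

1.59 × 10⁻⁹ m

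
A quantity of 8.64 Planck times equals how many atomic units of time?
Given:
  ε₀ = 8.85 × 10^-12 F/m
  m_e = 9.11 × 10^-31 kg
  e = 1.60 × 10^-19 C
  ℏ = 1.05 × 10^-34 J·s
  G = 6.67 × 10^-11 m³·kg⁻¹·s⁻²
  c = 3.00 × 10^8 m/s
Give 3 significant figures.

Planck time: t_P = √(ℏG/c⁵) = 5.37 × 10^-44 s
atomic unit of time: τ_au = (4πε₀)²ℏ³/(m_e e⁴) = 2.40 × 10^-17 s
8.64 × 5.37 × 10^-44 / 2.40 × 10^-17 = 1.93 × 10^-26

1.93 × 10^-26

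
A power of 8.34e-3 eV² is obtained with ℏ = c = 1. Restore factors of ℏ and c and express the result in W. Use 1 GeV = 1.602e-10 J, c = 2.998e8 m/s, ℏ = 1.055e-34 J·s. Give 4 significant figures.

2.029e-6 W

Power is [E]/[T] = [E]²/ℏ.
1 GeV² → 1/ℏ × (1 GeV in J)² = 2.433e14 W.
Convert the energy scale: 8.34e-3 eV² = 8.34e-21 GeV².
Result: 8.34e-21 × 2.433e14 = 2.029e-6 W.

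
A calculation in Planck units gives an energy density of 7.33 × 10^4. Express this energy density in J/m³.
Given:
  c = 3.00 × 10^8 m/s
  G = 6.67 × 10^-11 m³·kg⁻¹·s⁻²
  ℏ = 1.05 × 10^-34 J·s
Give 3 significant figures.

3.43 × 10^118 J/m³

One Planck energy density: u_P = c⁷/(ℏG²) = 4.68 × 10^113 J/m³.
7.33 × 10^4 × 4.68 × 10^113 J/m³ = 3.43 × 10^118 J/m³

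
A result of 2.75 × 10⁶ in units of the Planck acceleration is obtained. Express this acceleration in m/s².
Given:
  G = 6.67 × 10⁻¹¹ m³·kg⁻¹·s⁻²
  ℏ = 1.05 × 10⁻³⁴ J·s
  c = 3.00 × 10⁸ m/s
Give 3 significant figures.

1.54 × 10⁵⁸ m/s²

One Planck acceleration: a_P = √(c⁷/(ℏG)) = 5.59 × 10⁵¹ m/s².
2.75 × 10⁶ × 5.59 × 10⁵¹ m/s² = 1.54 × 10⁵⁸ m/s²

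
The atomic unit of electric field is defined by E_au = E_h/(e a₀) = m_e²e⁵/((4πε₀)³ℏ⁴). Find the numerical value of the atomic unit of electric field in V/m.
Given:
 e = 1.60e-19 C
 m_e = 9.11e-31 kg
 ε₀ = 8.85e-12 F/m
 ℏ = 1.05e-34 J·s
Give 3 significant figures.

5.20e11 V/m

E_au = E_h/(e a₀) = m_e²e⁵/((4πε₀)³ℏ⁴)
E_h = 4.38e-18 J
a₀ = 5.26e-11 m
E_h/(e·a₀) = 5.20e11 V/m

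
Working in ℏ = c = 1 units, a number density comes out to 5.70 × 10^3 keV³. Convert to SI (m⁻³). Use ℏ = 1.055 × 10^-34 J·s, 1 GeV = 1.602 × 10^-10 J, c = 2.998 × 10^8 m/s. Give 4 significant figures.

Number density is [L]⁻³ = [E]³/(ℏc)³.
1 GeV³ → 1/(ℏc)³ × (1 GeV in J)³ = 1.299 × 10^47 m⁻³.
Convert the energy scale: 5.70 × 10^3 keV³ = 5.70 × 10^-15 GeV³.
Result: 5.70 × 10^-15 × 1.299 × 10^47 = 7.406 × 10^32 m⁻³.

7.406 × 10^32 m⁻³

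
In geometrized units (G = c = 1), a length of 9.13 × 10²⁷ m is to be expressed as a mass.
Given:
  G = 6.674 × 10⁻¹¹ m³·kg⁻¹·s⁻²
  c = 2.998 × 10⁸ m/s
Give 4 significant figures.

1.230 × 10⁵⁵ kg

Length → mass via c²/G.
9.13 × 10²⁷ m × (c²/G) = 1.230 × 10⁵⁵ kg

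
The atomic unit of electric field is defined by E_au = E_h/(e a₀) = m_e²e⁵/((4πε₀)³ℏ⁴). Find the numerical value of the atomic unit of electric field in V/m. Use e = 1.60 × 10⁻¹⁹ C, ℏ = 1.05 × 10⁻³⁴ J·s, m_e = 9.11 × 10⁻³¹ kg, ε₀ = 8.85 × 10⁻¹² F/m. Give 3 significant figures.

5.20 × 10¹¹ V/m

E_au = E_h/(e a₀) = m_e²e⁵/((4πε₀)³ℏ⁴)
E_h = 4.38 × 10⁻¹⁸ J
a₀ = 5.26 × 10⁻¹¹ m
E_h/(e·a₀) = 5.20 × 10¹¹ V/m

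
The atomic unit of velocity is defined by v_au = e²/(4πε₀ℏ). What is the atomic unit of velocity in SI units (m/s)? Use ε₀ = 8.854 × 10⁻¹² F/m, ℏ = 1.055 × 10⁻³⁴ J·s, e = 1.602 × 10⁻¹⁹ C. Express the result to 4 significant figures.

2.186 × 10⁶ m/s

v_au = e²/(4πε₀ℏ)
  = 2.566 × 10⁻³⁸ / 1.174 × 10⁻⁴⁴
  = 2.186 × 10⁶ m/s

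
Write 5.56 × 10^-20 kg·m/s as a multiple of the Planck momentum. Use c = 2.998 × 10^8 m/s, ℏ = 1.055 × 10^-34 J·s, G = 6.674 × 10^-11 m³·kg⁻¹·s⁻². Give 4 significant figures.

Planck momentum: p_P = √(ℏc³/G) = 6.527 kg·m/s.
5.56 × 10^-20 / 6.527 = 8.519 × 10^-21

8.519 × 10^-21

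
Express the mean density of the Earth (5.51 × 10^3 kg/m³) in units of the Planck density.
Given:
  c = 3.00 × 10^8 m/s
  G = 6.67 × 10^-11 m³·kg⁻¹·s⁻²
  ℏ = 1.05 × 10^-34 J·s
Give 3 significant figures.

1.06 × 10^-93

Planck density: ρ_P = c⁵/(ℏG²) = 5.20 × 10^96 kg/m³.
5.51 × 10^3 / 5.20 × 10^96 = 1.06 × 10^-93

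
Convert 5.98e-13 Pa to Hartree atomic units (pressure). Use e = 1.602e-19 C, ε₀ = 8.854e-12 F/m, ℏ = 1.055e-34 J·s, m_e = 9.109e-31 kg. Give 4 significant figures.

2.042e-26

atomic unit of pressure: P_au = E_h/a₀³ = m_e⁴e¹⁰/((4πε₀)⁵ℏ⁸) = 2.929e13 Pa.
5.98e-13 / 2.929e13 = 2.042e-26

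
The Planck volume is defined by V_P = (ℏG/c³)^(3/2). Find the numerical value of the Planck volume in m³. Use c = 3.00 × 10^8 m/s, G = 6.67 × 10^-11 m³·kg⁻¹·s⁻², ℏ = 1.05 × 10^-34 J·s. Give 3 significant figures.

4.18 × 10^-105 m³

V_P = (ℏG/c³)^(3/2)
  = √(1.75 × 10^-209)
  = 4.18 × 10^-105 m³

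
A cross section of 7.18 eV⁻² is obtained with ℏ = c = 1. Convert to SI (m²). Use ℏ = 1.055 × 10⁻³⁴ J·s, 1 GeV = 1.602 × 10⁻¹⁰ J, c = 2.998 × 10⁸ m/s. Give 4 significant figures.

2.799 × 10⁻¹³ m²

Area is [L]² = [E]⁻²·(ℏc)²; restore (ℏc)².
1 GeV⁻² → (ℏc)² × (1 GeV in J)⁻² = 3.898 × 10⁻³² m².
Convert the energy scale: 7.18 eV⁻² = 7.18 × 10¹⁸ GeV⁻².
Result: 7.18 × 10¹⁸ × 3.898 × 10⁻³² = 2.799 × 10⁻¹³ m².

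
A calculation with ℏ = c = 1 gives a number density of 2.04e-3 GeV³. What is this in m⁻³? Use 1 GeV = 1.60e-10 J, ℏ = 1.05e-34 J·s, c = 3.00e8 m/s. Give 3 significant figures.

Number density is [L]⁻³ = [E]³/(ℏc)³.
1 GeV³ → 1/(ℏc)³ × (1 GeV in J)³ = 1.31e47 m⁻³.
Result: 2.04e-3 × 1.31e47 = 2.67e44 m⁻³.

2.67e44 m⁻³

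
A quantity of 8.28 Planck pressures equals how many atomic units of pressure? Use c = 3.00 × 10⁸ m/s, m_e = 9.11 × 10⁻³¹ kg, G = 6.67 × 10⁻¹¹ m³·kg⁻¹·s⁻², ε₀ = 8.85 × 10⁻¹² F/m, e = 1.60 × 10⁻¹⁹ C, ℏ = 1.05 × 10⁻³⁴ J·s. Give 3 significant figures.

1.29 × 10¹⁰¹

Planck pressure: p_P = c⁷/(ℏG²) = 4.68 × 10¹¹³ Pa
atomic unit of pressure: P_au = E_h/a₀³ = m_e⁴e¹⁰/((4πε₀)⁵ℏ⁸) = 3.01 × 10¹³ Pa
8.28 × 4.68 × 10¹¹³ / 3.01 × 10¹³ = 1.29 × 10¹⁰¹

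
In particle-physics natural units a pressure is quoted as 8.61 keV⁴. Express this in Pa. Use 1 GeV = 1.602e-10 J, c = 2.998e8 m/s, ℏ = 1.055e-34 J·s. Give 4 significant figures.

1.792e14 Pa

Pressure is [E]/[L]³ = [E]⁴/(ℏc)³.
1 GeV⁴ → 1/(ℏc)³ × (1 GeV in J)⁴ = 2.082e37 Pa.
Convert the energy scale: 8.61 keV⁴ = 8.61e-24 GeV⁴.
Result: 8.61e-24 × 2.082e37 = 1.792e14 Pa.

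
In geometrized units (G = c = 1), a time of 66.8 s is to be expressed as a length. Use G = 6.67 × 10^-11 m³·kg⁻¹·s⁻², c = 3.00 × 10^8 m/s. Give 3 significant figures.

Time → length via c.
66.8 s × (c) = 2.00 × 10^10 m

2.00 × 10^10 m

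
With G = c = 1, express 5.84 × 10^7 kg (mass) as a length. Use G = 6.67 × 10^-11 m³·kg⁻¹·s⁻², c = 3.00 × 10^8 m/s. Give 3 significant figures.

In G = c = 1 units mass has dimensions of length; the conversion factor is G/c².
5.84 × 10^7 kg × (G/c²) = 4.33 × 10^-20 m

4.33 × 10^-20 m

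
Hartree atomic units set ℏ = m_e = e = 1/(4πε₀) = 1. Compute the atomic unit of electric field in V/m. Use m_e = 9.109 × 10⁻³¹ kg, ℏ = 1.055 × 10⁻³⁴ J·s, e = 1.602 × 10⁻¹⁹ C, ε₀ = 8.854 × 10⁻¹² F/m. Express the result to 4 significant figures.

5.131 × 10¹¹ V/m

The unique combination of the constants set to 1 with dimensions of electric field is E_au = E_h/(e a₀) = m_e²e⁵/((4πε₀)³ℏ⁴).
E_h = 4.354 × 10⁻¹⁸ J
a₀ = 5.297 × 10⁻¹¹ m
E_h/(e·a₀) = 5.131 × 10¹¹ V/m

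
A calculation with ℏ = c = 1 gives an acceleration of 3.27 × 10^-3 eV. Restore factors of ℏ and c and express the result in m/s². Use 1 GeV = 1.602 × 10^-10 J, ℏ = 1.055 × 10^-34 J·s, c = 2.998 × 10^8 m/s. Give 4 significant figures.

Acceleration is [L]/[T]² = c·[E]/ℏ.
1 GeV → c/ℏ × (1 GeV in J) = 4.552 × 10^32 m/s².
Convert the energy scale: 3.27 × 10^-3 eV = 3.27 × 10^-12 GeV.
Result: 3.27 × 10^-12 × 4.552 × 10^32 = 1.489 × 10^21 m/s².

1.489 × 10^21 m/s²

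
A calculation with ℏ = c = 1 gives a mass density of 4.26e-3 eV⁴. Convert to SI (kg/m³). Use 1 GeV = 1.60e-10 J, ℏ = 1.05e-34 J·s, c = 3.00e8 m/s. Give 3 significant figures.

Mass density is [E]/(c²[L]³) = [E]⁴/(ℏ³c⁵).
1 GeV⁴ → 1/(ℏ³c⁵) × (1 GeV in J)⁴ = 2.33e20 kg/m³.
Convert the energy scale: 4.26e-3 eV⁴ = 4.26e-39 GeV⁴.
Result: 4.26e-39 × 2.33e20 = 9.92e-19 kg/m³.

9.92e-19 kg/m³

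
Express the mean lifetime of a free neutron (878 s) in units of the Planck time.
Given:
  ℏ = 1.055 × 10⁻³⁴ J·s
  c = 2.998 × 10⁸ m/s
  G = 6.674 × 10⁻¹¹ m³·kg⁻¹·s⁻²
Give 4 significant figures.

1.628 × 10⁴⁶

Planck time: t_P = √(ℏG/c⁵) = 5.392 × 10⁻⁴⁴ s.
878 / 5.392 × 10⁻⁴⁴ = 1.628 × 10⁴⁶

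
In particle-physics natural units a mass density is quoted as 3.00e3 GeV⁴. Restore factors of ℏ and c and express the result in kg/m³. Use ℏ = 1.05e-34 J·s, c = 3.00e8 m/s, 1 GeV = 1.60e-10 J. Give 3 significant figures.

Mass density is [E]/(c²[L]³) = [E]⁴/(ℏ³c⁵).
1 GeV⁴ → 1/(ℏ³c⁵) × (1 GeV in J)⁴ = 2.33e20 kg/m³.
Result: 3.00e3 × 2.33e20 = 6.99e23 kg/m³.

6.99e23 kg/m³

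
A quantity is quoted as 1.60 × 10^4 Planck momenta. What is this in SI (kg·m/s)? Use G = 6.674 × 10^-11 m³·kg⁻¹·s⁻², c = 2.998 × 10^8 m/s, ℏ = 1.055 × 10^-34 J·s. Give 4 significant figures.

1.044 × 10^5 kg·m/s

One Planck momentum: p_P = √(ℏc³/G) = 6.527 kg·m/s.
1.60 × 10^4 × 6.527 kg·m/s = 1.044 × 10^5 kg·m/s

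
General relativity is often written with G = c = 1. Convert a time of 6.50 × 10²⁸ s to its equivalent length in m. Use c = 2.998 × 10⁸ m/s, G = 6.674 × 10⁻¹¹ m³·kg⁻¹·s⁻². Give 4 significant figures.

1.949 × 10³⁷ m

Time → length via c.
6.50 × 10²⁸ s × (c) = 1.949 × 10³⁷ m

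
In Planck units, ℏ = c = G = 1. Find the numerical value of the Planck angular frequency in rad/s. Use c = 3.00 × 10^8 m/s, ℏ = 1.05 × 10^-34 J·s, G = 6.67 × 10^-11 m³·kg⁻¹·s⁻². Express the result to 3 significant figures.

From ℏ = c = G = 1 the angular frequency scale is ω_P = √(c⁵/(ℏG)).
  = √(3.47 × 10^86)
  = 1.86 × 10^43 rad/s

1.86 × 10^43 rad/s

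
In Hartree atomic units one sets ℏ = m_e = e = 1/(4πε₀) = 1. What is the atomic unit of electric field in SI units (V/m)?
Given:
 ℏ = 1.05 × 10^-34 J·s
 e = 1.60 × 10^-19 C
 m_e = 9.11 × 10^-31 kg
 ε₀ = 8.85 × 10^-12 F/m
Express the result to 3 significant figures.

5.20 × 10^11 V/m

E_au = E_h/(e a₀) = m_e²e⁵/((4πε₀)³ℏ⁴)
E_h = 4.38 × 10^-18 J
a₀ = 5.26 × 10^-11 m
E_h/(e·a₀) = 5.20 × 10^11 V/m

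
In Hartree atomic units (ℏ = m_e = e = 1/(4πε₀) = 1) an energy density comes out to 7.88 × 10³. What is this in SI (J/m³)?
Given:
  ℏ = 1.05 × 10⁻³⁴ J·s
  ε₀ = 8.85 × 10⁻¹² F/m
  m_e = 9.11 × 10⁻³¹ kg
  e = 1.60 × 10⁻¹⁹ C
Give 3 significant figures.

2.37 × 10¹⁷ J/m³

One atomic unit of energy density: u_au = E_h/a₀³ = m_e⁴e¹⁰/((4πε₀)⁵ℏ⁸) = 3.01 × 10¹³ J/m³.
7.88 × 10³ × 3.01 × 10¹³ J/m³ = 2.37 × 10¹⁷ J/m³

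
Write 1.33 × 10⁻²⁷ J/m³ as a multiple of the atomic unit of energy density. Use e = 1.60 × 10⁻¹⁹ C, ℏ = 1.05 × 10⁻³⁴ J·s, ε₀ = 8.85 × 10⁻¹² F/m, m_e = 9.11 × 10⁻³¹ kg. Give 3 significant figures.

atomic unit of energy density: u_au = E_h/a₀³ = m_e⁴e¹⁰/((4πε₀)⁵ℏ⁸) = 3.01 × 10¹³ J/m³.
1.33 × 10⁻²⁷ / 3.01 × 10¹³ = 4.41 × 10⁻⁴¹

4.41 × 10⁻⁴¹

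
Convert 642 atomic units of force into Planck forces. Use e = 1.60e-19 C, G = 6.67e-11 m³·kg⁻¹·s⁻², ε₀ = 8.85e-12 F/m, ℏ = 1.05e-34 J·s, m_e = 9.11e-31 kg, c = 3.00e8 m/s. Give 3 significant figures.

4.40e-49

atomic unit of force: F_au = E_h/a₀ = m_e²e⁶/((4πε₀)³ℏ⁴) = 8.33e-8 N
Planck force: F_P = c⁴/G = 1.21e44 N
642 × 8.33e-8 / 1.21e44 = 4.40e-49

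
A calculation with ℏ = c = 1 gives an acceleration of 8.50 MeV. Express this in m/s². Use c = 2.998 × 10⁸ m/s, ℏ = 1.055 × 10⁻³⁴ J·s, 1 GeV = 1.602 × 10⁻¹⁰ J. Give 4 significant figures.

Acceleration is [L]/[T]² = c·[E]/ℏ.
1 GeV → c/ℏ × (1 GeV in J) = 4.552 × 10³² m/s².
Convert the energy scale: 8.50 MeV = 8.50 × 10⁻³ GeV.
Result: 8.50 × 10⁻³ × 4.552 × 10³² = 3.870 × 10³⁰ m/s².

3.870 × 10³⁰ m/s²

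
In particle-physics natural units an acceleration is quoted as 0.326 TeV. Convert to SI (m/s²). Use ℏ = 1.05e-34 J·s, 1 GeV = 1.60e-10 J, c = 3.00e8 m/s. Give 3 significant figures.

Acceleration is [L]/[T]² = c·[E]/ℏ.
1 GeV → c/ℏ × (1 GeV in J) = 4.57e32 m/s².
Convert the energy scale: 0.326 TeV = 326 GeV.
Result: 326 × 4.57e32 = 1.49e35 m/s².

1.49e35 m/s²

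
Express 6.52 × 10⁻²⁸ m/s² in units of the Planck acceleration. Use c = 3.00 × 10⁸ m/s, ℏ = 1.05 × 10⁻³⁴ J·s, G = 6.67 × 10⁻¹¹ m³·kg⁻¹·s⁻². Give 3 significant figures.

1.17 × 10⁻⁷⁹

Planck acceleration: a_P = √(c⁷/(ℏG)) = 5.59 × 10⁵¹ m/s².
6.52 × 10⁻²⁸ / 5.59 × 10⁵¹ = 1.17 × 10⁻⁷⁹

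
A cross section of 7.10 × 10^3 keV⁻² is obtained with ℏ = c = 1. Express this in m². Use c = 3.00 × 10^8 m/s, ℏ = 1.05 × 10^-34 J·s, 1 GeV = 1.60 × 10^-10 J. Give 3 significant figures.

2.75 × 10^-16 m²

Area is [L]² = [E]⁻²·(ℏc)²; restore (ℏc)².
1 GeV⁻² → (ℏc)² × (1 GeV in J)⁻² = 3.88 × 10^-32 m².
Convert the energy scale: 7.10 × 10^3 keV⁻² = 7.10 × 10^15 GeV⁻².
Result: 7.10 × 10^15 × 3.88 × 10^-32 = 2.75 × 10^-16 m².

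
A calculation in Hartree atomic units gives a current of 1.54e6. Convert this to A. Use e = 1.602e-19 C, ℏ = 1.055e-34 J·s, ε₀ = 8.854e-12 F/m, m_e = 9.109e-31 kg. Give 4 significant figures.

One atomic unit of electric current: I_au = e E_h/ℏ = m_e e⁵/((4πε₀)²ℏ³) = 6.612e-3 A.
1.54e6 × 6.612e-3 A = 1.018e4 A

1.018e4 A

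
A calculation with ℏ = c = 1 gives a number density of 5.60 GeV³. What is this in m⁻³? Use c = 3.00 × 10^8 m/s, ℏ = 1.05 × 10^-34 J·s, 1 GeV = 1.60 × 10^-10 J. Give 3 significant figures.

Number density is [L]⁻³ = [E]³/(ℏc)³.
1 GeV³ → 1/(ℏc)³ × (1 GeV in J)³ = 1.31 × 10^47 m⁻³.
Result: 5.60 × 1.31 × 10^47 = 7.34 × 10^47 m⁻³.

7.34 × 10^47 m⁻³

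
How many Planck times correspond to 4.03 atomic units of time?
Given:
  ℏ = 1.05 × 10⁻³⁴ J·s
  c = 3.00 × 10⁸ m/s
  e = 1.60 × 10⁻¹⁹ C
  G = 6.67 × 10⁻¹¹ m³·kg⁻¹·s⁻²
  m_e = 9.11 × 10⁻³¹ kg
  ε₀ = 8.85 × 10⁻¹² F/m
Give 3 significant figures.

1.80 × 10²⁷

atomic unit of time: τ_au = (4πε₀)²ℏ³/(m_e e⁴) = 2.40 × 10⁻¹⁷ s
Planck time: t_P = √(ℏG/c⁵) = 5.37 × 10⁻⁴⁴ s
4.03 × 2.40 × 10⁻¹⁷ / 5.37 × 10⁻⁴⁴ = 1.80 × 10²⁷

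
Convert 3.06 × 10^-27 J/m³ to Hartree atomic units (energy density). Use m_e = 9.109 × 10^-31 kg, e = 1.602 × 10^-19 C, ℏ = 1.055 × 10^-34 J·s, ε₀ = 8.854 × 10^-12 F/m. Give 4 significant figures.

atomic unit of energy density: u_au = E_h/a₀³ = m_e⁴e¹⁰/((4πε₀)⁵ℏ⁸) = 2.929 × 10^13 J/m³.
3.06 × 10^-27 / 2.929 × 10^13 = 1.045 × 10^-40

1.045 × 10^-40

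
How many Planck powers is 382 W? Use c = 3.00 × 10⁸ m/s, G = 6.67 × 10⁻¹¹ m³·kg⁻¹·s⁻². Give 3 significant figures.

Planck power: P_P = c⁵/G = 3.64 × 10⁵² W.
382 / 3.64 × 10⁵² = 1.05 × 10⁻⁵⁰

1.05 × 10⁻⁵⁰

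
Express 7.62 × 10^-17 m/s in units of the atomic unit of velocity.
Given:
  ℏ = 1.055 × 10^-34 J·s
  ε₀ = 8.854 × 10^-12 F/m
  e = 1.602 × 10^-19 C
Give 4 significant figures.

3.485 × 10^-23

atomic unit of velocity: v_au = e²/(4πε₀ℏ) = 2.186 × 10^6 m/s.
7.62 × 10^-17 / 2.186 × 10^6 = 3.485 × 10^-23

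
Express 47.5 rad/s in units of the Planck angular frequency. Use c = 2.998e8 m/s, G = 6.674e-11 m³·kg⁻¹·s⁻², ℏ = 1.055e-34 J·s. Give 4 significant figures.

2.561e-42

Planck angular frequency: ω_P = √(c⁵/(ℏG)) = 1.855e43 rad/s.
47.5 / 1.855e43 = 2.561e-42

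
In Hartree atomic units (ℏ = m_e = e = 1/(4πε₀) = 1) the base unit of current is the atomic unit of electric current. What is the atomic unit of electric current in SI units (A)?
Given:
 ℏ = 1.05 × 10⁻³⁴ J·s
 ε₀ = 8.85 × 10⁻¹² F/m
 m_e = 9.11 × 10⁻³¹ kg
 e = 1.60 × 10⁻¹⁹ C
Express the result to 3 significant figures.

6.67 × 10⁻³ A

I_au = e E_h/ℏ = m_e e⁵/((4πε₀)²ℏ³)
E_h = 4.38 × 10⁻¹⁸ J
e·E_h/ℏ = 6.67 × 10⁻³ A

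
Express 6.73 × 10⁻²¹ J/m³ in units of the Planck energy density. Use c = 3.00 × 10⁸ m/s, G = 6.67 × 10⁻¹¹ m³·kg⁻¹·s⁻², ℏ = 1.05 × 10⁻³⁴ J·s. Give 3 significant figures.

1.44 × 10⁻¹³⁴

Planck energy density: u_P = c⁷/(ℏG²) = 4.68 × 10¹¹³ J/m³.
6.73 × 10⁻²¹ / 4.68 × 10¹¹³ = 1.44 × 10⁻¹³⁴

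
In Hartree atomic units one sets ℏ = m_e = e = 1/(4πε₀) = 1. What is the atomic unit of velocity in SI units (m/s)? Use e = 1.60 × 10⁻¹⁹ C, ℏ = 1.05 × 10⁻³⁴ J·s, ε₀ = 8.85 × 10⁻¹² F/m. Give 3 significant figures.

2.19 × 10⁶ m/s

v_au = e²/(4πε₀ℏ)
  = 2.56 × 10⁻³⁸ / 1.17 × 10⁻⁴⁴
  = 2.19 × 10⁶ m/s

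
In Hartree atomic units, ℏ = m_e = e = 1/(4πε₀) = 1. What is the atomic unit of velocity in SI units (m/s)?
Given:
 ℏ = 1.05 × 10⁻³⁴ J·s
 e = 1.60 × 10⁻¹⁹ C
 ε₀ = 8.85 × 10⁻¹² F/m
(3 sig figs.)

Dimensional analysis gives v_au = e²/(4πε₀ℏ).
  = 2.56 × 10⁻³⁸ / 1.17 × 10⁻⁴⁴
  = 2.19 × 10⁶ m/s

2.19 × 10⁶ m/s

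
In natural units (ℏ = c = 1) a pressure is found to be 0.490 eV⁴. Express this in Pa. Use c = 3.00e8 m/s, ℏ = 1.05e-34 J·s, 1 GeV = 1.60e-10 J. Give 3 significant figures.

10.3 Pa

Pressure is [E]/[L]³ = [E]⁴/(ℏc)³.
1 GeV⁴ → 1/(ℏc)³ × (1 GeV in J)⁴ = 2.10e37 Pa.
Convert the energy scale: 0.490 eV⁴ = 4.90e-37 GeV⁴.
Result: 4.90e-37 × 2.10e37 = 10.3 Pa.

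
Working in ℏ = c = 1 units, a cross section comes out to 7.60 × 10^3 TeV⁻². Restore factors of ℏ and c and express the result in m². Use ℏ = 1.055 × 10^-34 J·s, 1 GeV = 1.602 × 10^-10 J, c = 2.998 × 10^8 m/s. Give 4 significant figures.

Area is [L]² = [E]⁻²·(ℏc)²; restore (ℏc)².
1 GeV⁻² → (ℏc)² × (1 GeV in J)⁻² = 3.898 × 10^-32 m².
Convert the energy scale: 7.60 × 10^3 TeV⁻² = 7.60 × 10^-3 GeV⁻².
Result: 7.60 × 10^-3 × 3.898 × 10^-32 = 2.962 × 10^-34 m².

2.962 × 10^-34 m²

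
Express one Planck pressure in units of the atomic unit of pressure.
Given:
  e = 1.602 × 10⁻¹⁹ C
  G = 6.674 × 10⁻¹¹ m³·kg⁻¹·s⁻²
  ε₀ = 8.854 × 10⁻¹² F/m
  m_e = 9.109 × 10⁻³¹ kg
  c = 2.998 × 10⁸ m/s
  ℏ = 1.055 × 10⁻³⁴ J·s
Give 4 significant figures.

1.581 × 10¹⁰⁰

Planck pressure: p_P = c⁷/(ℏG²) = 4.632 × 10¹¹³ Pa
atomic unit of pressure: P_au = E_h/a₀³ = m_e⁴e¹⁰/((4πε₀)⁵ℏ⁸) = 2.929 × 10¹³ Pa
ratio = 4.632 × 10¹¹³ / 2.929 × 10¹³ = 1.581 × 10¹⁰⁰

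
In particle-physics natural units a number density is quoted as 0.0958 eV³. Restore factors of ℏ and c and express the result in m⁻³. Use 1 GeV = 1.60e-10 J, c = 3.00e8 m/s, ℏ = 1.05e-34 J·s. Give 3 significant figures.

Number density is [L]⁻³ = [E]³/(ℏc)³.
1 GeV³ → 1/(ℏc)³ × (1 GeV in J)³ = 1.31e47 m⁻³.
Convert the energy scale: 0.0958 eV³ = 9.58e-29 GeV³.
Result: 9.58e-29 × 1.31e47 = 1.26e19 m⁻³.

1.26e19 m⁻³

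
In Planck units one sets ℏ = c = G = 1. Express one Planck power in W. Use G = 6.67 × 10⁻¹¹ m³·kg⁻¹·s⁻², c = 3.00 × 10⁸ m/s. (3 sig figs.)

P_P = c⁵/G
  = 2.43 × 10⁴² / 6.67 × 10⁻¹¹
  = 3.64 × 10⁵² W

3.64 × 10⁵² W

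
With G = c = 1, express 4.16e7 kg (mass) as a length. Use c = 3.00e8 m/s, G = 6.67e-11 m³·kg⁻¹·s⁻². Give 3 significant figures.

3.08e-20 m

In G = c = 1 units mass has dimensions of length; the conversion factor is G/c².
4.16e7 kg × (G/c²) = 3.08e-20 m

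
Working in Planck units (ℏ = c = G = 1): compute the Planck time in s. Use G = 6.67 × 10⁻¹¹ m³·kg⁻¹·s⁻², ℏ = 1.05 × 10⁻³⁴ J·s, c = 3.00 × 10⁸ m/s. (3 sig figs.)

The unique combination of the constants set to 1 with dimensions of time is t_P = √(ℏG/c⁵).
  = √(2.88 × 10⁻⁸⁷)
  = 5.37 × 10⁻⁴⁴ s

5.37 × 10⁻⁴⁴ s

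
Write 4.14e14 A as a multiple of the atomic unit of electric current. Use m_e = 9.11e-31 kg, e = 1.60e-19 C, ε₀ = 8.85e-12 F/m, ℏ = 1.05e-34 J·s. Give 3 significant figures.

atomic unit of electric current: I_au = e E_h/ℏ = m_e e⁵/((4πε₀)²ℏ³) = 6.67e-3 A.
4.14e14 / 6.67e-3 = 6.21e16

6.21e16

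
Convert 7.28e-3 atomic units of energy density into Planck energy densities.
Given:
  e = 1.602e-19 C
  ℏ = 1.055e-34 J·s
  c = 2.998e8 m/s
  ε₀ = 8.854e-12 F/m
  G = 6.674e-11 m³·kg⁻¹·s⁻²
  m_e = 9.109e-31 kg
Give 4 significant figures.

atomic unit of energy density: u_au = E_h/a₀³ = m_e⁴e¹⁰/((4πε₀)⁵ℏ⁸) = 2.929e13 J/m³
Planck energy density: u_P = c⁷/(ℏG²) = 4.632e113 J/m³
7.28e-3 × 2.929e13 / 4.632e113 = 4.603e-103

4.603e-103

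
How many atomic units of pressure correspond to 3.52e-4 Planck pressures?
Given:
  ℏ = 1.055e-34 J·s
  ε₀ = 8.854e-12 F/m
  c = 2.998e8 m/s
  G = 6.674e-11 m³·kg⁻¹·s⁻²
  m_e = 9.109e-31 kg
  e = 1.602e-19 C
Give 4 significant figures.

Planck pressure: p_P = c⁷/(ℏG²) = 4.632e113 Pa
atomic unit of pressure: P_au = E_h/a₀³ = m_e⁴e¹⁰/((4πε₀)⁵ℏ⁸) = 2.929e13 Pa
3.52e-4 × 4.632e113 / 2.929e13 = 5.567e96

5.567e96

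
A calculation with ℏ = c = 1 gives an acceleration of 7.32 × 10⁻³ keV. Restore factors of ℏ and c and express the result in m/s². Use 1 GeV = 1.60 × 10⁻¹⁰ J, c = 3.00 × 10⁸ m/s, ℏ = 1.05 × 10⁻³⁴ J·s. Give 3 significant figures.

Acceleration is [L]/[T]² = c·[E]/ℏ.
1 GeV → c/ℏ × (1 GeV in J) = 4.57 × 10³² m/s².
Convert the energy scale: 7.32 × 10⁻³ keV = 7.32 × 10⁻⁹ GeV.
Result: 7.32 × 10⁻⁹ × 4.57 × 10³² = 3.35 × 10²⁴ m/s².

3.35 × 10²⁴ m/s²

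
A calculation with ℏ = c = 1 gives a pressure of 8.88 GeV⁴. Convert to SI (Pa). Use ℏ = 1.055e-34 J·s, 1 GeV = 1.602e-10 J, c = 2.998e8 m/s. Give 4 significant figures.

Pressure is [E]/[L]³ = [E]⁴/(ℏc)³.
1 GeV⁴ → 1/(ℏc)³ × (1 GeV in J)⁴ = 2.082e37 Pa.
Result: 8.88 × 2.082e37 = 1.848e38 Pa.

1.848e38 Pa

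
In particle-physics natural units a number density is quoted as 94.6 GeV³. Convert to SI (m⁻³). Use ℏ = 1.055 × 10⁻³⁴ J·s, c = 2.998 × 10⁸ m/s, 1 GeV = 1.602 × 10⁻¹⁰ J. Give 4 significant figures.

1.229 × 10⁴⁹ m⁻³

Number density is [L]⁻³ = [E]³/(ℏc)³.
1 GeV³ → 1/(ℏc)³ × (1 GeV in J)³ = 1.299 × 10⁴⁷ m⁻³.
Result: 94.6 × 1.299 × 10⁴⁷ = 1.229 × 10⁴⁹ m⁻³.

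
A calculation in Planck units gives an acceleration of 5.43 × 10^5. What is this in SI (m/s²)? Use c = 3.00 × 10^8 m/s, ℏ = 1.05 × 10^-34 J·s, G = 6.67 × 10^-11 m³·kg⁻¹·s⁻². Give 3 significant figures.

One Planck acceleration: a_P = √(c⁷/(ℏG)) = 5.59 × 10^51 m/s².
5.43 × 10^5 × 5.59 × 10^51 m/s² = 3.03 × 10^57 m/s²

3.03 × 10^57 m/s²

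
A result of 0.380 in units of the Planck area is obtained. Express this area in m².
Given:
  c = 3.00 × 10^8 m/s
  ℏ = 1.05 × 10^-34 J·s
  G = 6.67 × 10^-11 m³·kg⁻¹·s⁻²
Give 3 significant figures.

9.86 × 10^-71 m²

One Planck area: A_P = ℏG/c³ = 2.59 × 10^-70 m².
0.380 × 2.59 × 10^-70 m² = 9.86 × 10^-71 m²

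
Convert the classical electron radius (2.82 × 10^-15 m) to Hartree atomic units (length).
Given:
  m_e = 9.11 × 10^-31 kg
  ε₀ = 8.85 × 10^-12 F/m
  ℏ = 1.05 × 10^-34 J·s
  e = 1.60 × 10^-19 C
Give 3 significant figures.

5.36 × 10^-5

Bohr radius: a₀ = 4πε₀ℏ²/(m_e e²) = 5.26 × 10^-11 m.
2.82 × 10^-15 / 5.26 × 10^-11 = 5.36 × 10^-5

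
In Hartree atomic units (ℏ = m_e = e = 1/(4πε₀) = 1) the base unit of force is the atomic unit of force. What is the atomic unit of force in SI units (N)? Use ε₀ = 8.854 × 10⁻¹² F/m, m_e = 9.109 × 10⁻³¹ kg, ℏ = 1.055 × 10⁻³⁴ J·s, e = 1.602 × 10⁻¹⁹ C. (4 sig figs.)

F_au = E_h/a₀ = m_e²e⁶/((4πε₀)³ℏ⁴)
E_h = 4.354 × 10⁻¹⁸ J
a₀ = 5.297 × 10⁻¹¹ m
E_h/a₀ = 8.220 × 10⁻⁸ N

8.220 × 10⁻⁸ N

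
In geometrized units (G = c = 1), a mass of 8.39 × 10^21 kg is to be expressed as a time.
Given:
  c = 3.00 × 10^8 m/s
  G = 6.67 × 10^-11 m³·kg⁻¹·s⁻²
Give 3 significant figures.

Mass → time via G/c³.
8.39 × 10^21 kg × (G/c³) = 2.07 × 10^-14 s

2.07 × 10^-14 s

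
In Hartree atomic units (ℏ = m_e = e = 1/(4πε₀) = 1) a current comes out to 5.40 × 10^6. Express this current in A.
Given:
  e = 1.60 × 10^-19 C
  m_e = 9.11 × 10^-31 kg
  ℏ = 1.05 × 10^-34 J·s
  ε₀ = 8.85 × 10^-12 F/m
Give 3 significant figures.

One atomic unit of electric current: I_au = e E_h/ℏ = m_e e⁵/((4πε₀)²ℏ³) = 6.67 × 10^-3 A.
5.40 × 10^6 × 6.67 × 10^-3 A = 3.60 × 10^4 A

3.60 × 10^4 A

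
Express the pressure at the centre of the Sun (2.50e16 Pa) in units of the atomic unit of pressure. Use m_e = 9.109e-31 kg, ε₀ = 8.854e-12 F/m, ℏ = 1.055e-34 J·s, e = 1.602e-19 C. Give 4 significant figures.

853.5

atomic unit of pressure: P_au = E_h/a₀³ = m_e⁴e¹⁰/((4πε₀)⁵ℏ⁸) = 2.929e13 Pa.
2.50e16 / 2.929e13 = 853.5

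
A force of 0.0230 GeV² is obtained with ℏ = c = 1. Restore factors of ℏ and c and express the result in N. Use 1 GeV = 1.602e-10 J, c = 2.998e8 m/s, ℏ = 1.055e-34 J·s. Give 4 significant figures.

Force is [E]/[L] = [E]²/(ℏc); restore (ℏc)⁻¹.
1 GeV² → 1/(ℏc) × (1 GeV in J)² = 8.114e5 N.
Result: 0.0230 × 8.114e5 = 1.866e4 N.

1.866e4 N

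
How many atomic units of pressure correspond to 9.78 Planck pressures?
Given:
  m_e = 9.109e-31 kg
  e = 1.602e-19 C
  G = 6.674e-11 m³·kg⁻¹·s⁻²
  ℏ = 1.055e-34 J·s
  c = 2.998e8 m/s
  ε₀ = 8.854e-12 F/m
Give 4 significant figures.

1.547e101

Planck pressure: p_P = c⁷/(ℏG²) = 4.632e113 Pa
atomic unit of pressure: P_au = E_h/a₀³ = m_e⁴e¹⁰/((4πε₀)⁵ℏ⁸) = 2.929e13 Pa
9.78 × 4.632e113 / 2.929e13 = 1.547e101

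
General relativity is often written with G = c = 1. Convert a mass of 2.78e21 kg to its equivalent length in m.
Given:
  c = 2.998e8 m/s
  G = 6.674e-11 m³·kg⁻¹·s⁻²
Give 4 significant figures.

2.064e-6 m

In G = c = 1 units mass has dimensions of length; the conversion factor is G/c².
2.78e21 kg × (G/c²) = 2.064e-6 m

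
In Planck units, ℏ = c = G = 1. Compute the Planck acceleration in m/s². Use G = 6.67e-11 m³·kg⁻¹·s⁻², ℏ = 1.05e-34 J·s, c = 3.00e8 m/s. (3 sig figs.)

5.59e51 m/s²

From ℏ = c = G = 1 the acceleration scale is a_P = √(c⁷/(ℏG)).
  = √(3.12e103)
  = 5.59e51 m/s²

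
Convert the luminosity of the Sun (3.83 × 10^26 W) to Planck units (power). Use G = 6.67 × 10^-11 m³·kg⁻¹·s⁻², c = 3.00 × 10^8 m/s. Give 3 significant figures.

1.05 × 10^-26

Planck power: P_P = c⁵/G = 3.64 × 10^52 W.
3.83 × 10^26 / 3.64 × 10^52 = 1.05 × 10^-26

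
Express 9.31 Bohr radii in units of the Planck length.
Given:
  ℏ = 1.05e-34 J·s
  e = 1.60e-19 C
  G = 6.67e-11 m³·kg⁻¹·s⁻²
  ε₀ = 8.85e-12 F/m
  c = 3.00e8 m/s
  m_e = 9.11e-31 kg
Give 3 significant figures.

Bohr radius: a₀ = 4πε₀ℏ²/(m_e e²) = 5.26e-11 m
Planck length: ℓ_P = √(ℏG/c³) = 1.61e-35 m
9.31 × 5.26e-11 / 1.61e-35 = 3.04e25

3.04e25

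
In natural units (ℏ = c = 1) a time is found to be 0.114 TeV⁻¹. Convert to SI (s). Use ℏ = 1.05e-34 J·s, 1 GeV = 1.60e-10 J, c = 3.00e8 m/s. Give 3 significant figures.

A time is [E]⁻¹ in ℏ=c=1; restore one factor of ℏ.
1 GeV⁻¹ → ℏ × (1 GeV in J)⁻¹ = 6.56e-25 s.
Convert the energy scale: 0.114 TeV⁻¹ = 1.14e-4 GeV⁻¹.
Result: 1.14e-4 × 6.56e-25 = 7.48e-29 s.

7.48e-29 s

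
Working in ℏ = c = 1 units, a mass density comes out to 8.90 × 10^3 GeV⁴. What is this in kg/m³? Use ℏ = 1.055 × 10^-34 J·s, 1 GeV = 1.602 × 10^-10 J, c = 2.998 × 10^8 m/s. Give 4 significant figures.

Mass density is [E]/(c²[L]³) = [E]⁴/(ℏ³c⁵).
1 GeV⁴ → 1/(ℏ³c⁵) × (1 GeV in J)⁴ = 2.316 × 10^20 kg/m³.
Result: 8.90 × 10^3 × 2.316 × 10^20 = 2.061 × 10^24 kg/m³.

2.061 × 10^24 kg/m³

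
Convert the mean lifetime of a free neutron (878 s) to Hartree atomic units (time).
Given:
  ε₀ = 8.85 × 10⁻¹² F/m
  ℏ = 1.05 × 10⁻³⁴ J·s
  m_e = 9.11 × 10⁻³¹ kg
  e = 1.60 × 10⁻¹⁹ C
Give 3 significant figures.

3.66 × 10¹⁹

atomic unit of time: τ_au = (4πε₀)²ℏ³/(m_e e⁴) = 2.40 × 10⁻¹⁷ s.
878 / 2.40 × 10⁻¹⁷ = 3.66 × 10¹⁹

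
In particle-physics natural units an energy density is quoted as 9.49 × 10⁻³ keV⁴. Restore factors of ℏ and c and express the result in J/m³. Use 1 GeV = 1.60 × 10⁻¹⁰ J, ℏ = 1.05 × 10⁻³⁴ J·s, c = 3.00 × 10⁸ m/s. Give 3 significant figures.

[E]/[L]³ = [E]⁴/(ℏc)³; restore (ℏc)⁻³.
1 GeV⁴ → 1/(ℏc)³ × (1 GeV in J)⁴ = 2.10 × 10³⁷ J/m³.
Convert the energy scale: 9.49 × 10⁻³ keV⁴ = 9.49 × 10⁻²⁷ GeV⁴.
Result: 9.49 × 10⁻²⁷ × 2.10 × 10³⁷ = 1.99 × 10¹¹ J/m³.

1.99 × 10¹¹ J/m³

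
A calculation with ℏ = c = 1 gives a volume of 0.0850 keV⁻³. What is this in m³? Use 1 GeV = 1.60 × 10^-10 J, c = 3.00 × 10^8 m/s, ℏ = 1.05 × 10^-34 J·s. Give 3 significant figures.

6.49 × 10^-31 m³

Volume is [L]³ = [E]⁻³·(ℏc)³.
1 GeV⁻³ → (ℏc)³ × (1 GeV in J)⁻³ = 7.63 × 10^-48 m³.
Convert the energy scale: 0.0850 keV⁻³ = 8.50 × 10^16 GeV⁻³.
Result: 8.50 × 10^16 × 7.63 × 10^-48 = 6.49 × 10^-31 m³.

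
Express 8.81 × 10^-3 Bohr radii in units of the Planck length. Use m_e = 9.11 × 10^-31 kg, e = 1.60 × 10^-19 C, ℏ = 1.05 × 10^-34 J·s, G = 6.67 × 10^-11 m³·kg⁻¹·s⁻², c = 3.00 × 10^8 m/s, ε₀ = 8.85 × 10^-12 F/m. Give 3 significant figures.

2.88 × 10^22

Bohr radius: a₀ = 4πε₀ℏ²/(m_e e²) = 5.26 × 10^-11 m
Planck length: ℓ_P = √(ℏG/c³) = 1.61 × 10^-35 m
8.81 × 10^-3 × 5.26 × 10^-11 / 1.61 × 10^-35 = 2.88 × 10^22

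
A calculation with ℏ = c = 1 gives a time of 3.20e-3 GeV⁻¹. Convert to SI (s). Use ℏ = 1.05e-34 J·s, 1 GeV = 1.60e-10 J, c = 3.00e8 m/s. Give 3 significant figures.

A time is [E]⁻¹ in ℏ=c=1; restore one factor of ℏ.
1 GeV⁻¹ → ℏ × (1 GeV in J)⁻¹ = 6.56e-25 s.
Result: 3.20e-3 × 6.56e-25 = 2.10e-27 s.

2.10e-27 s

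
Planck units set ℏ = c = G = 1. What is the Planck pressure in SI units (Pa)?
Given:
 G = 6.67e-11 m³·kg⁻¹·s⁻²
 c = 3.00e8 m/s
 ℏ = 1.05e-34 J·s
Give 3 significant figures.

4.68e113 Pa

From ℏ = c = G = 1 the pressure scale is p_P = c⁷/(ℏG²).
  = 2.19e59 / 4.67e-55
  = 4.68e113 Pa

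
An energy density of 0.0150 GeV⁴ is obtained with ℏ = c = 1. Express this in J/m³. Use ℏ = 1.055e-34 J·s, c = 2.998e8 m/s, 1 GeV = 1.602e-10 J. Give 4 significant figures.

3.122e35 J/m³

[E]/[L]³ = [E]⁴/(ℏc)³; restore (ℏc)⁻³.
1 GeV⁴ → 1/(ℏc)³ × (1 GeV in J)⁴ = 2.082e37 J/m³.
Result: 0.0150 × 2.082e37 = 3.122e35 J/m³.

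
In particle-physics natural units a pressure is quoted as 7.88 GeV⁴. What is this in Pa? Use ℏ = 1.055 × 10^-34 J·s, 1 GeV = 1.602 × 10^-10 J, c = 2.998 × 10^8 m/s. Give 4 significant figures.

Pressure is [E]/[L]³ = [E]⁴/(ℏc)³.
1 GeV⁴ → 1/(ℏc)³ × (1 GeV in J)⁴ = 2.082 × 10^37 Pa.
Result: 7.88 × 2.082 × 10^37 = 1.640 × 10^38 Pa.

1.640 × 10^38 Pa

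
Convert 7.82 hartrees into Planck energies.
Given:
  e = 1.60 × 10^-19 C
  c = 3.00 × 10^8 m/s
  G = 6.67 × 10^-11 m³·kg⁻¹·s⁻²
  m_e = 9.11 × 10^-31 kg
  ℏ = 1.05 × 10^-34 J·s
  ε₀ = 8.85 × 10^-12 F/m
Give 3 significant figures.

hartree: E_h = m_e e⁴/(4πε₀ℏ)² = 4.38 × 10^-18 J
Planck energy: E_P = √(ℏc⁵/G) = 1.96 × 10^9 J
7.82 × 4.38 × 10^-18 / 1.96 × 10^9 = 1.75 × 10^-26

1.75 × 10^-26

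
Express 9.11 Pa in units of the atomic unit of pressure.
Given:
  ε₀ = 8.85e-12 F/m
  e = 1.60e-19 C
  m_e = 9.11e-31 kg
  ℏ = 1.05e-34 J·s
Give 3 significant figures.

3.02e-13

atomic unit of pressure: P_au = E_h/a₀³ = m_e⁴e¹⁰/((4πε₀)⁵ℏ⁸) = 3.01e13 Pa.
9.11 / 3.01e13 = 3.02e-13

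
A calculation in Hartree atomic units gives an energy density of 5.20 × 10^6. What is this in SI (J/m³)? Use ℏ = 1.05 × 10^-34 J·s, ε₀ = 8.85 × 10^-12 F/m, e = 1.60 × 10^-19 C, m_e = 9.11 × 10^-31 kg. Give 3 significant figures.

1.57 × 10^20 J/m³

One atomic unit of energy density: u_au = E_h/a₀³ = m_e⁴e¹⁰/((4πε₀)⁵ℏ⁸) = 3.01 × 10^13 J/m³.
5.20 × 10^6 × 3.01 × 10^13 J/m³ = 1.57 × 10^20 J/m³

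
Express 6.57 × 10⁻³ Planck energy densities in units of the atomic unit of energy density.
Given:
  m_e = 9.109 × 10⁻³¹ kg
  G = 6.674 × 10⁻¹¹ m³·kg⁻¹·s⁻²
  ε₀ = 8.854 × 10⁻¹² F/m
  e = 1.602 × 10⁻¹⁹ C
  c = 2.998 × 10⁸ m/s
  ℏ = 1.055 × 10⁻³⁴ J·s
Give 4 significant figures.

1.039 × 10⁹⁸

Planck energy density: u_P = c⁷/(ℏG²) = 4.632 × 10¹¹³ J/m³
atomic unit of energy density: u_au = E_h/a₀³ = m_e⁴e¹⁰/((4πε₀)⁵ℏ⁸) = 2.929 × 10¹³ J/m³
6.57 × 10⁻³ × 4.632 × 10¹¹³ / 2.929 × 10¹³ = 1.039 × 10⁹⁸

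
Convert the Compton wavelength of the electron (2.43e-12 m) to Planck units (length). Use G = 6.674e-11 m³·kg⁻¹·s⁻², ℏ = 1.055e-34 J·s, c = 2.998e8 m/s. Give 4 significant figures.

Planck length: ℓ_P = √(ℏG/c³) = 1.616e-35 m.
2.43e-12 / 1.616e-35 = 1.503e23

1.503e23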